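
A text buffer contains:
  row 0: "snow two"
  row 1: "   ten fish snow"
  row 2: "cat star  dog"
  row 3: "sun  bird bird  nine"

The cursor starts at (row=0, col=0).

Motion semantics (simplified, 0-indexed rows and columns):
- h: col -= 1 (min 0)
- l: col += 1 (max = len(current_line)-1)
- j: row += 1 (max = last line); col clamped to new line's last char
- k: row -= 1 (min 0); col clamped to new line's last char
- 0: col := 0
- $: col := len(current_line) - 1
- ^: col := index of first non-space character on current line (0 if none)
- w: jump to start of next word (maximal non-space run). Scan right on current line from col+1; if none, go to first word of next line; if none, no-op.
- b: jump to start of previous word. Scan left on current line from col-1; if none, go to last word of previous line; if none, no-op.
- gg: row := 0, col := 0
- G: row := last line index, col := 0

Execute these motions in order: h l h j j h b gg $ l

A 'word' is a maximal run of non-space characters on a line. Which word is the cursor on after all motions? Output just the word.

Answer: two

Derivation:
After 1 (h): row=0 col=0 char='s'
After 2 (l): row=0 col=1 char='n'
After 3 (h): row=0 col=0 char='s'
After 4 (j): row=1 col=0 char='_'
After 5 (j): row=2 col=0 char='c'
After 6 (h): row=2 col=0 char='c'
After 7 (b): row=1 col=12 char='s'
After 8 (gg): row=0 col=0 char='s'
After 9 ($): row=0 col=7 char='o'
After 10 (l): row=0 col=7 char='o'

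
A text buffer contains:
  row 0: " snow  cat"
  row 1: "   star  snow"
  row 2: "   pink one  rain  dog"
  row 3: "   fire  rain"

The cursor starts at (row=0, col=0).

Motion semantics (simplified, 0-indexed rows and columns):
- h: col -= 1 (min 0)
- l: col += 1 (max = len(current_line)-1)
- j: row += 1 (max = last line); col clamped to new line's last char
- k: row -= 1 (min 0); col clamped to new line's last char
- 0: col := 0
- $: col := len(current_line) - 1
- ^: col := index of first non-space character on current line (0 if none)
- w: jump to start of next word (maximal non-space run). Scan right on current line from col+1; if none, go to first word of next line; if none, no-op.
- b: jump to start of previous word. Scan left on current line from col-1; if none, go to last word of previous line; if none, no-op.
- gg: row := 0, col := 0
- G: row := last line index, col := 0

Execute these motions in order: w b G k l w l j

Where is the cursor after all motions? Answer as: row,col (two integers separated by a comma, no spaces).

Answer: 3,4

Derivation:
After 1 (w): row=0 col=1 char='s'
After 2 (b): row=0 col=1 char='s'
After 3 (G): row=3 col=0 char='_'
After 4 (k): row=2 col=0 char='_'
After 5 (l): row=2 col=1 char='_'
After 6 (w): row=2 col=3 char='p'
After 7 (l): row=2 col=4 char='i'
After 8 (j): row=3 col=4 char='i'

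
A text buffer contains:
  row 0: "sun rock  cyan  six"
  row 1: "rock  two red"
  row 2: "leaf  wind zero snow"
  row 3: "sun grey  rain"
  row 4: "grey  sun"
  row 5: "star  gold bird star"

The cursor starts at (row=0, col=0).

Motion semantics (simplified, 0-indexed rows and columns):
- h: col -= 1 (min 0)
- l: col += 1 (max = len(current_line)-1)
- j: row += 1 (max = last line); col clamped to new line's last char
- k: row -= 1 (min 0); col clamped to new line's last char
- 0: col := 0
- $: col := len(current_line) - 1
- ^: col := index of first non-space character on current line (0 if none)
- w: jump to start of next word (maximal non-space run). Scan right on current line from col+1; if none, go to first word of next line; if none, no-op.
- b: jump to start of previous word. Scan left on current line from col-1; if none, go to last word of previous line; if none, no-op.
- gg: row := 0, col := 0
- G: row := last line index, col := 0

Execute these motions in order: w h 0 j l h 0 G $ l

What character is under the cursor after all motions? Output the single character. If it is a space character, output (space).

Answer: r

Derivation:
After 1 (w): row=0 col=4 char='r'
After 2 (h): row=0 col=3 char='_'
After 3 (0): row=0 col=0 char='s'
After 4 (j): row=1 col=0 char='r'
After 5 (l): row=1 col=1 char='o'
After 6 (h): row=1 col=0 char='r'
After 7 (0): row=1 col=0 char='r'
After 8 (G): row=5 col=0 char='s'
After 9 ($): row=5 col=19 char='r'
After 10 (l): row=5 col=19 char='r'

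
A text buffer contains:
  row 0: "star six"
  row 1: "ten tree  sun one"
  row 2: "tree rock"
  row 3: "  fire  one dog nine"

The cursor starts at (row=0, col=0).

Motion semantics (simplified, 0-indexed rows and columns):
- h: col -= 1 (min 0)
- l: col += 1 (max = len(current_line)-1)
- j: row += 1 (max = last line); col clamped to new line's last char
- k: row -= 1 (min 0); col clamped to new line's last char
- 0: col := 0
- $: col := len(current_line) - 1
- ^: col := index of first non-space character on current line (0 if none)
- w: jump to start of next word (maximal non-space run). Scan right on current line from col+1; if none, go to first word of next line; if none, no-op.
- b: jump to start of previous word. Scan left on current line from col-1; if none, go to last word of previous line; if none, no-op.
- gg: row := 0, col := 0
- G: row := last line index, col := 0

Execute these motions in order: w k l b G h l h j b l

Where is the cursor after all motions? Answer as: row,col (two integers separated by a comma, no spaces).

After 1 (w): row=0 col=5 char='s'
After 2 (k): row=0 col=5 char='s'
After 3 (l): row=0 col=6 char='i'
After 4 (b): row=0 col=5 char='s'
After 5 (G): row=3 col=0 char='_'
After 6 (h): row=3 col=0 char='_'
After 7 (l): row=3 col=1 char='_'
After 8 (h): row=3 col=0 char='_'
After 9 (j): row=3 col=0 char='_'
After 10 (b): row=2 col=5 char='r'
After 11 (l): row=2 col=6 char='o'

Answer: 2,6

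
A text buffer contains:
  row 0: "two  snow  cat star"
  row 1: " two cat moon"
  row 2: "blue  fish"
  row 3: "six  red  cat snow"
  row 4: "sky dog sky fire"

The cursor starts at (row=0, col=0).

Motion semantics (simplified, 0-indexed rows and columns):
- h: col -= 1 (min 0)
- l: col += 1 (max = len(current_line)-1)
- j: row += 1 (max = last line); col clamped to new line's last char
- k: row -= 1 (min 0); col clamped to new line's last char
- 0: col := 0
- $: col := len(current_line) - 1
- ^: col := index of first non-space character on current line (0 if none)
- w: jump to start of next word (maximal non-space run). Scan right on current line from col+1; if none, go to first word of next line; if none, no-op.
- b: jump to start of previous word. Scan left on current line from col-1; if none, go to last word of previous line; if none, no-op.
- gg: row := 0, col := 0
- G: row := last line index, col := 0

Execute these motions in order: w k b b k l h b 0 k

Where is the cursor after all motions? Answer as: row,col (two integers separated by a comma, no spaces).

Answer: 0,0

Derivation:
After 1 (w): row=0 col=5 char='s'
After 2 (k): row=0 col=5 char='s'
After 3 (b): row=0 col=0 char='t'
After 4 (b): row=0 col=0 char='t'
After 5 (k): row=0 col=0 char='t'
After 6 (l): row=0 col=1 char='w'
After 7 (h): row=0 col=0 char='t'
After 8 (b): row=0 col=0 char='t'
After 9 (0): row=0 col=0 char='t'
After 10 (k): row=0 col=0 char='t'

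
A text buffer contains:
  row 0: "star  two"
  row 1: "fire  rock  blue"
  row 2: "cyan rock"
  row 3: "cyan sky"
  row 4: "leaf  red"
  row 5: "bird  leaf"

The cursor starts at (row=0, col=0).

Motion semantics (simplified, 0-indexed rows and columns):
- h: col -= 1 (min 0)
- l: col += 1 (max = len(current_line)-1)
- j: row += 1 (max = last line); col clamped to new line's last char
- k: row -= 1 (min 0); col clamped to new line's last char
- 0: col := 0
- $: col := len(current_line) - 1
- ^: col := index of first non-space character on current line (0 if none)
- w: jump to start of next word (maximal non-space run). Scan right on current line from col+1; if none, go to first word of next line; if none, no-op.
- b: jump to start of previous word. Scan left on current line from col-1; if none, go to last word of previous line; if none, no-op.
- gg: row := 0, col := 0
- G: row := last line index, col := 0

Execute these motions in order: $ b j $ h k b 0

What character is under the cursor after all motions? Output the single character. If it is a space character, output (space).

After 1 ($): row=0 col=8 char='o'
After 2 (b): row=0 col=6 char='t'
After 3 (j): row=1 col=6 char='r'
After 4 ($): row=1 col=15 char='e'
After 5 (h): row=1 col=14 char='u'
After 6 (k): row=0 col=8 char='o'
After 7 (b): row=0 col=6 char='t'
After 8 (0): row=0 col=0 char='s'

Answer: s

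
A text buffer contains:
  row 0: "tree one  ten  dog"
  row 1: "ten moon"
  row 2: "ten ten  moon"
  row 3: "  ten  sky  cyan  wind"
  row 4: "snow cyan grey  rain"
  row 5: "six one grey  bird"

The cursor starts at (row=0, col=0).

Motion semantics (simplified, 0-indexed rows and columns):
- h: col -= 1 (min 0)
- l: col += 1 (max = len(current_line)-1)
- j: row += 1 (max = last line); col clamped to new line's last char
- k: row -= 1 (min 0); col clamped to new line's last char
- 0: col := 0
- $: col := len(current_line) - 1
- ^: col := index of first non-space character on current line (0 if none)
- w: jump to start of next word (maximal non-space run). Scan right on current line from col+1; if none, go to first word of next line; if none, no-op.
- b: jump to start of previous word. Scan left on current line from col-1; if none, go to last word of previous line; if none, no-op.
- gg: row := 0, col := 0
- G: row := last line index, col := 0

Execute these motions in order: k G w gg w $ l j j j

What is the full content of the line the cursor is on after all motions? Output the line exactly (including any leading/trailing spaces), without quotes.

After 1 (k): row=0 col=0 char='t'
After 2 (G): row=5 col=0 char='s'
After 3 (w): row=5 col=4 char='o'
After 4 (gg): row=0 col=0 char='t'
After 5 (w): row=0 col=5 char='o'
After 6 ($): row=0 col=17 char='g'
After 7 (l): row=0 col=17 char='g'
After 8 (j): row=1 col=7 char='n'
After 9 (j): row=2 col=7 char='_'
After 10 (j): row=3 col=7 char='s'

Answer:   ten  sky  cyan  wind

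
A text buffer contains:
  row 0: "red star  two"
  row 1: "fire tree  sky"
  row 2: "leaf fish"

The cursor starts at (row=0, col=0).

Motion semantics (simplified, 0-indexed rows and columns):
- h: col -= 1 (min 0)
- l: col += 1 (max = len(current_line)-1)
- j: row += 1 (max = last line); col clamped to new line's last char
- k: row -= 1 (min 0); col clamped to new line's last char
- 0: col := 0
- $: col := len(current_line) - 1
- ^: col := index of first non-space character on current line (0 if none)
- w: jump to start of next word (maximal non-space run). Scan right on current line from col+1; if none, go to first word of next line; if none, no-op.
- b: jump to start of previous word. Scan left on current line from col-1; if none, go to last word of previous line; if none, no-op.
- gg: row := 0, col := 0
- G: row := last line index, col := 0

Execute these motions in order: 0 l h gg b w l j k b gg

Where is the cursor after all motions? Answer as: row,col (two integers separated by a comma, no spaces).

Answer: 0,0

Derivation:
After 1 (0): row=0 col=0 char='r'
After 2 (l): row=0 col=1 char='e'
After 3 (h): row=0 col=0 char='r'
After 4 (gg): row=0 col=0 char='r'
After 5 (b): row=0 col=0 char='r'
After 6 (w): row=0 col=4 char='s'
After 7 (l): row=0 col=5 char='t'
After 8 (j): row=1 col=5 char='t'
After 9 (k): row=0 col=5 char='t'
After 10 (b): row=0 col=4 char='s'
After 11 (gg): row=0 col=0 char='r'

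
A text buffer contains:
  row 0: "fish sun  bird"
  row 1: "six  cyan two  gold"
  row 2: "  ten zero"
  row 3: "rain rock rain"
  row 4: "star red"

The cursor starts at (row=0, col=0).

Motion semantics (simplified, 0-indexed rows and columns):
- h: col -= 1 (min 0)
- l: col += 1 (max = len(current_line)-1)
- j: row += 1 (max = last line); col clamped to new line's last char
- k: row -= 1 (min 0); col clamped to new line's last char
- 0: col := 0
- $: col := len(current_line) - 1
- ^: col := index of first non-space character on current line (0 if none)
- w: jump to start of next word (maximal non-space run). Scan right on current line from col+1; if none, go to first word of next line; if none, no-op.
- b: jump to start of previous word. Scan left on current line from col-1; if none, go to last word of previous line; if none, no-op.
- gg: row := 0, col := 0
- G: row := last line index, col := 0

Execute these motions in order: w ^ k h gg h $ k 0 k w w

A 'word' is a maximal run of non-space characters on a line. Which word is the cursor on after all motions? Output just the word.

After 1 (w): row=0 col=5 char='s'
After 2 (^): row=0 col=0 char='f'
After 3 (k): row=0 col=0 char='f'
After 4 (h): row=0 col=0 char='f'
After 5 (gg): row=0 col=0 char='f'
After 6 (h): row=0 col=0 char='f'
After 7 ($): row=0 col=13 char='d'
After 8 (k): row=0 col=13 char='d'
After 9 (0): row=0 col=0 char='f'
After 10 (k): row=0 col=0 char='f'
After 11 (w): row=0 col=5 char='s'
After 12 (w): row=0 col=10 char='b'

Answer: bird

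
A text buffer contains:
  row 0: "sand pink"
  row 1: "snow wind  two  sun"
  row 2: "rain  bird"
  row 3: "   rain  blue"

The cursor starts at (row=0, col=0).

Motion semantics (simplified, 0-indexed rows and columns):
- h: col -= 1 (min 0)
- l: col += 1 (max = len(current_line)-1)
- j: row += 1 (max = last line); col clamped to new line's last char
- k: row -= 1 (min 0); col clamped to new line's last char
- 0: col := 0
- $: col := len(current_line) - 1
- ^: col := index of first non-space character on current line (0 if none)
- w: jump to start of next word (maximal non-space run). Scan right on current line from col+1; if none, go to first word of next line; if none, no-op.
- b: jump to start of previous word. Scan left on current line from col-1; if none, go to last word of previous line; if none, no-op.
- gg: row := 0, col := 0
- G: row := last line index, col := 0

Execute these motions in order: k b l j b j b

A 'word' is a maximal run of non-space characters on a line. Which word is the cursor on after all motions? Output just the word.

Answer: sun

Derivation:
After 1 (k): row=0 col=0 char='s'
After 2 (b): row=0 col=0 char='s'
After 3 (l): row=0 col=1 char='a'
After 4 (j): row=1 col=1 char='n'
After 5 (b): row=1 col=0 char='s'
After 6 (j): row=2 col=0 char='r'
After 7 (b): row=1 col=16 char='s'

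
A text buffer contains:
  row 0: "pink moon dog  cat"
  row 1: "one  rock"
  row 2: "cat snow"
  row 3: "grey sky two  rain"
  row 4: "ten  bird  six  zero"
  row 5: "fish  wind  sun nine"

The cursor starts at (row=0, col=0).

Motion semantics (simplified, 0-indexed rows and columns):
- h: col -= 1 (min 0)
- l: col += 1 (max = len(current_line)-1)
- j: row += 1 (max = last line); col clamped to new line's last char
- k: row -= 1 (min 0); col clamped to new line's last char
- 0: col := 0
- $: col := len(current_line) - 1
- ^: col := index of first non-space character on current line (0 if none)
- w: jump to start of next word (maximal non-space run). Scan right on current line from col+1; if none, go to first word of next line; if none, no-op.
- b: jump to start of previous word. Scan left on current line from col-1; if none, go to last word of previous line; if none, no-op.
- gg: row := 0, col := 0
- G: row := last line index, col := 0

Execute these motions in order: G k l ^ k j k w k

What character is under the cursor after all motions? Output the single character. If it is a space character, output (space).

Answer: n

Derivation:
After 1 (G): row=5 col=0 char='f'
After 2 (k): row=4 col=0 char='t'
After 3 (l): row=4 col=1 char='e'
After 4 (^): row=4 col=0 char='t'
After 5 (k): row=3 col=0 char='g'
After 6 (j): row=4 col=0 char='t'
After 7 (k): row=3 col=0 char='g'
After 8 (w): row=3 col=5 char='s'
After 9 (k): row=2 col=5 char='n'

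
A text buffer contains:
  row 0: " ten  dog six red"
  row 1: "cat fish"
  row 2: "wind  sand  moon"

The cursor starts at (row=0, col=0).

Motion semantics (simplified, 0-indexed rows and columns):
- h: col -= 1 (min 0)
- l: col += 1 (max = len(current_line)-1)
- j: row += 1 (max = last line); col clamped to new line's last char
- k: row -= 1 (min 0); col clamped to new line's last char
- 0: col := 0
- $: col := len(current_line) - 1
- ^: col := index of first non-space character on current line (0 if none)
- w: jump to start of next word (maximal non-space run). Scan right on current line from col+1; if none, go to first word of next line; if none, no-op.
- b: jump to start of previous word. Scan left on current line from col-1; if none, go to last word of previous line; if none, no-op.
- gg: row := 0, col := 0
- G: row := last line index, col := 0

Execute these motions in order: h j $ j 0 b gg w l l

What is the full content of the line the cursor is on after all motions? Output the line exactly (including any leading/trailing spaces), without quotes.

After 1 (h): row=0 col=0 char='_'
After 2 (j): row=1 col=0 char='c'
After 3 ($): row=1 col=7 char='h'
After 4 (j): row=2 col=7 char='a'
After 5 (0): row=2 col=0 char='w'
After 6 (b): row=1 col=4 char='f'
After 7 (gg): row=0 col=0 char='_'
After 8 (w): row=0 col=1 char='t'
After 9 (l): row=0 col=2 char='e'
After 10 (l): row=0 col=3 char='n'

Answer:  ten  dog six red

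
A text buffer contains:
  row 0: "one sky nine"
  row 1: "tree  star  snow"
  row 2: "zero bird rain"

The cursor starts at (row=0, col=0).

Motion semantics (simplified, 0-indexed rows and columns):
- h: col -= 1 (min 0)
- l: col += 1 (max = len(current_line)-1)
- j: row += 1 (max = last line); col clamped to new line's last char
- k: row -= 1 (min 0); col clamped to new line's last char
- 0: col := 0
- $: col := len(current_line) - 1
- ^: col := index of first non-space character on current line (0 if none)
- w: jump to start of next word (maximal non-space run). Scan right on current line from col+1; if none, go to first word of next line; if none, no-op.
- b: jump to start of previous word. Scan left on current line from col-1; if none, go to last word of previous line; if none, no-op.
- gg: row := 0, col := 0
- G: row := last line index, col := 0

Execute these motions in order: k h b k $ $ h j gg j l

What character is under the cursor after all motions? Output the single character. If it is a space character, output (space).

Answer: r

Derivation:
After 1 (k): row=0 col=0 char='o'
After 2 (h): row=0 col=0 char='o'
After 3 (b): row=0 col=0 char='o'
After 4 (k): row=0 col=0 char='o'
After 5 ($): row=0 col=11 char='e'
After 6 ($): row=0 col=11 char='e'
After 7 (h): row=0 col=10 char='n'
After 8 (j): row=1 col=10 char='_'
After 9 (gg): row=0 col=0 char='o'
After 10 (j): row=1 col=0 char='t'
After 11 (l): row=1 col=1 char='r'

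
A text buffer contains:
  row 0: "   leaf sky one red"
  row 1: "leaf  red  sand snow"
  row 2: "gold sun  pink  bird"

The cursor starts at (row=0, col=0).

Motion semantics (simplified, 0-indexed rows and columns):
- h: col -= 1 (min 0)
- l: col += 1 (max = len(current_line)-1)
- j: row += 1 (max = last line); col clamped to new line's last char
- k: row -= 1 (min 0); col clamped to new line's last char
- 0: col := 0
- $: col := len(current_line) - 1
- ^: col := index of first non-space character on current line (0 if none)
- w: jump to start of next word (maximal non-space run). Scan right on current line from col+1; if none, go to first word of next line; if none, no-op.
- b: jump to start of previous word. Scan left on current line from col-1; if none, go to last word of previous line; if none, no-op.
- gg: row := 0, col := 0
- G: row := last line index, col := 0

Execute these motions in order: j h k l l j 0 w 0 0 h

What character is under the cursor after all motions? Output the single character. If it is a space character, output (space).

Answer: l

Derivation:
After 1 (j): row=1 col=0 char='l'
After 2 (h): row=1 col=0 char='l'
After 3 (k): row=0 col=0 char='_'
After 4 (l): row=0 col=1 char='_'
After 5 (l): row=0 col=2 char='_'
After 6 (j): row=1 col=2 char='a'
After 7 (0): row=1 col=0 char='l'
After 8 (w): row=1 col=6 char='r'
After 9 (0): row=1 col=0 char='l'
After 10 (0): row=1 col=0 char='l'
After 11 (h): row=1 col=0 char='l'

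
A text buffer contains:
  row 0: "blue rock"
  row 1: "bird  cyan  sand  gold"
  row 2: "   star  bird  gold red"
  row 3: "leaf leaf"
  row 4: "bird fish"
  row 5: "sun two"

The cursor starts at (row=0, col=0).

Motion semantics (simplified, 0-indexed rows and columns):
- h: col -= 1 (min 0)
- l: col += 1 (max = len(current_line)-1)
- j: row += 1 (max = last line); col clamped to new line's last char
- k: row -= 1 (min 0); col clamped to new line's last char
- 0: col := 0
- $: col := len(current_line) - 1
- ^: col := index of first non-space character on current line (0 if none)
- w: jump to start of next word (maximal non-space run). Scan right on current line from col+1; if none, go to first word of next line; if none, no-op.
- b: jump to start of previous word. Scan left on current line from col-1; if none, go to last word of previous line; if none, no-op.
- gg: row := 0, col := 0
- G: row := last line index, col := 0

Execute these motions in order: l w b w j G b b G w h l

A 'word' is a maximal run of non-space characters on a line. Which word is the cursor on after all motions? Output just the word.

After 1 (l): row=0 col=1 char='l'
After 2 (w): row=0 col=5 char='r'
After 3 (b): row=0 col=0 char='b'
After 4 (w): row=0 col=5 char='r'
After 5 (j): row=1 col=5 char='_'
After 6 (G): row=5 col=0 char='s'
After 7 (b): row=4 col=5 char='f'
After 8 (b): row=4 col=0 char='b'
After 9 (G): row=5 col=0 char='s'
After 10 (w): row=5 col=4 char='t'
After 11 (h): row=5 col=3 char='_'
After 12 (l): row=5 col=4 char='t'

Answer: two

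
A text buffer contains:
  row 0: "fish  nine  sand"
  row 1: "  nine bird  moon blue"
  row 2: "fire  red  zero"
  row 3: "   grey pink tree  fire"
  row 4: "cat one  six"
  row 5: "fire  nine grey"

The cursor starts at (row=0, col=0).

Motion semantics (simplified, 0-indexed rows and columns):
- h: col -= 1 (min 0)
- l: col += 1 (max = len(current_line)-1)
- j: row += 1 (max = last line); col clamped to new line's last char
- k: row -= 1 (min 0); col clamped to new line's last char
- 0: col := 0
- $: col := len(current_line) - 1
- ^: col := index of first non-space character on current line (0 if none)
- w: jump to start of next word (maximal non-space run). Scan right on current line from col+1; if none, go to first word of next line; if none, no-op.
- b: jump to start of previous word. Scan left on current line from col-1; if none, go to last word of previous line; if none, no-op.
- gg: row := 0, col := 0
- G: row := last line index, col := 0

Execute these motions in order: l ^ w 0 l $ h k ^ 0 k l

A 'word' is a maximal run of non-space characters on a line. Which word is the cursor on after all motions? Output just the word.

After 1 (l): row=0 col=1 char='i'
After 2 (^): row=0 col=0 char='f'
After 3 (w): row=0 col=6 char='n'
After 4 (0): row=0 col=0 char='f'
After 5 (l): row=0 col=1 char='i'
After 6 ($): row=0 col=15 char='d'
After 7 (h): row=0 col=14 char='n'
After 8 (k): row=0 col=14 char='n'
After 9 (^): row=0 col=0 char='f'
After 10 (0): row=0 col=0 char='f'
After 11 (k): row=0 col=0 char='f'
After 12 (l): row=0 col=1 char='i'

Answer: fish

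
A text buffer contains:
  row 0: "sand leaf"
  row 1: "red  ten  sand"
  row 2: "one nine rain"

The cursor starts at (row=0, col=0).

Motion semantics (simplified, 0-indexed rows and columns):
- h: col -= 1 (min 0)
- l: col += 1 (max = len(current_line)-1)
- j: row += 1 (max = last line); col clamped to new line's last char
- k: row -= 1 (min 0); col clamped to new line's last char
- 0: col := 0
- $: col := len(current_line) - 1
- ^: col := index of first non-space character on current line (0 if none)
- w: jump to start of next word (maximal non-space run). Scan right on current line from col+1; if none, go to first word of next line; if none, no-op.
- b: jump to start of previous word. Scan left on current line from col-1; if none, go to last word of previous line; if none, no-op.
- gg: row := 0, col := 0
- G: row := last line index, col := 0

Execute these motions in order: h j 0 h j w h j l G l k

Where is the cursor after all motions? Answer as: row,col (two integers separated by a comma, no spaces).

After 1 (h): row=0 col=0 char='s'
After 2 (j): row=1 col=0 char='r'
After 3 (0): row=1 col=0 char='r'
After 4 (h): row=1 col=0 char='r'
After 5 (j): row=2 col=0 char='o'
After 6 (w): row=2 col=4 char='n'
After 7 (h): row=2 col=3 char='_'
After 8 (j): row=2 col=3 char='_'
After 9 (l): row=2 col=4 char='n'
After 10 (G): row=2 col=0 char='o'
After 11 (l): row=2 col=1 char='n'
After 12 (k): row=1 col=1 char='e'

Answer: 1,1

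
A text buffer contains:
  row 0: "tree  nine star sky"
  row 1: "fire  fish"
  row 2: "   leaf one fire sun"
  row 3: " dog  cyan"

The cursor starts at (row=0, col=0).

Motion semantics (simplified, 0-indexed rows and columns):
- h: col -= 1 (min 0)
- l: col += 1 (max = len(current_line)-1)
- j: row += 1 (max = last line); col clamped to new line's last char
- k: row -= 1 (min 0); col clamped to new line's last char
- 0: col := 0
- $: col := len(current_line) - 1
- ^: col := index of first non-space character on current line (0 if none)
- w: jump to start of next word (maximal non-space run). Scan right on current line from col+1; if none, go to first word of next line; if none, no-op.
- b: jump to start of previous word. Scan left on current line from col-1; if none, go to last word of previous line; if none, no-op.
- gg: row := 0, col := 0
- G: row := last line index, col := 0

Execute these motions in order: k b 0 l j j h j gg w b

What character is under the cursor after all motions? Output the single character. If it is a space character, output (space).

After 1 (k): row=0 col=0 char='t'
After 2 (b): row=0 col=0 char='t'
After 3 (0): row=0 col=0 char='t'
After 4 (l): row=0 col=1 char='r'
After 5 (j): row=1 col=1 char='i'
After 6 (j): row=2 col=1 char='_'
After 7 (h): row=2 col=0 char='_'
After 8 (j): row=3 col=0 char='_'
After 9 (gg): row=0 col=0 char='t'
After 10 (w): row=0 col=6 char='n'
After 11 (b): row=0 col=0 char='t'

Answer: t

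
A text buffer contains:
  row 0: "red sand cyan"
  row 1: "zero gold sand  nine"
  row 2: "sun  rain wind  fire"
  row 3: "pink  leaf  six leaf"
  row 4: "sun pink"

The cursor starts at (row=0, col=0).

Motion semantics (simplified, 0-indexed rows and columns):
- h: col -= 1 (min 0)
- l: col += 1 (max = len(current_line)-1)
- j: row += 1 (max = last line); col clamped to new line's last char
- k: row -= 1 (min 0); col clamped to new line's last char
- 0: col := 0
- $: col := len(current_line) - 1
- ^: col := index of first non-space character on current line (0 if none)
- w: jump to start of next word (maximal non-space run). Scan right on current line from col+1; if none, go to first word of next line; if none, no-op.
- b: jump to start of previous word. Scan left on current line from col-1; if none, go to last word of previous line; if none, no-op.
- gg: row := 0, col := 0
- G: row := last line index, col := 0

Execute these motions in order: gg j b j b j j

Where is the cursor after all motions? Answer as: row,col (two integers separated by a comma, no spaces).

After 1 (gg): row=0 col=0 char='r'
After 2 (j): row=1 col=0 char='z'
After 3 (b): row=0 col=9 char='c'
After 4 (j): row=1 col=9 char='_'
After 5 (b): row=1 col=5 char='g'
After 6 (j): row=2 col=5 char='r'
After 7 (j): row=3 col=5 char='_'

Answer: 3,5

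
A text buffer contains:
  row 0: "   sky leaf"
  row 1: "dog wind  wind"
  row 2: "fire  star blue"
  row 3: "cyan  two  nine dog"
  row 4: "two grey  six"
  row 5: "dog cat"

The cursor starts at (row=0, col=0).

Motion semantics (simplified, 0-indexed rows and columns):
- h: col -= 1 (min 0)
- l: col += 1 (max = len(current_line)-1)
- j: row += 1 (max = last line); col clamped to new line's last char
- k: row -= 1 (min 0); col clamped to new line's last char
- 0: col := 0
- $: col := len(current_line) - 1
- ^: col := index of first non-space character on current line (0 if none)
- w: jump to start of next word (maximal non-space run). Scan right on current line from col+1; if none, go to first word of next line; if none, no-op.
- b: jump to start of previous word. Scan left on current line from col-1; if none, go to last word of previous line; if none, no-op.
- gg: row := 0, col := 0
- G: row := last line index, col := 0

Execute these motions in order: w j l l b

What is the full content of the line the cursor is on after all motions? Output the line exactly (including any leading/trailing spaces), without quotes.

After 1 (w): row=0 col=3 char='s'
After 2 (j): row=1 col=3 char='_'
After 3 (l): row=1 col=4 char='w'
After 4 (l): row=1 col=5 char='i'
After 5 (b): row=1 col=4 char='w'

Answer: dog wind  wind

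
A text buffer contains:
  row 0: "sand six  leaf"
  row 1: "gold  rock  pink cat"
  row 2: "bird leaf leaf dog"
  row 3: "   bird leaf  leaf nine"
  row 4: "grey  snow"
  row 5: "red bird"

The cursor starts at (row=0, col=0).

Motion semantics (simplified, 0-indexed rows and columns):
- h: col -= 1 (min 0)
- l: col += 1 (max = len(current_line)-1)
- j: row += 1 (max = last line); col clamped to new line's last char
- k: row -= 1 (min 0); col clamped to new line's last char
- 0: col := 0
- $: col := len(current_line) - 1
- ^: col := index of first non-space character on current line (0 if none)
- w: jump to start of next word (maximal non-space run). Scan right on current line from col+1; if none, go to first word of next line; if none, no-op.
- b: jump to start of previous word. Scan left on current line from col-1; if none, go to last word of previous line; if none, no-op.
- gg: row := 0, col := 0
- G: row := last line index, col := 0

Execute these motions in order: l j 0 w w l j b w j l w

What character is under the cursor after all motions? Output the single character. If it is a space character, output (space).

Answer: n

Derivation:
After 1 (l): row=0 col=1 char='a'
After 2 (j): row=1 col=1 char='o'
After 3 (0): row=1 col=0 char='g'
After 4 (w): row=1 col=6 char='r'
After 5 (w): row=1 col=12 char='p'
After 6 (l): row=1 col=13 char='i'
After 7 (j): row=2 col=13 char='f'
After 8 (b): row=2 col=10 char='l'
After 9 (w): row=2 col=15 char='d'
After 10 (j): row=3 col=15 char='e'
After 11 (l): row=3 col=16 char='a'
After 12 (w): row=3 col=19 char='n'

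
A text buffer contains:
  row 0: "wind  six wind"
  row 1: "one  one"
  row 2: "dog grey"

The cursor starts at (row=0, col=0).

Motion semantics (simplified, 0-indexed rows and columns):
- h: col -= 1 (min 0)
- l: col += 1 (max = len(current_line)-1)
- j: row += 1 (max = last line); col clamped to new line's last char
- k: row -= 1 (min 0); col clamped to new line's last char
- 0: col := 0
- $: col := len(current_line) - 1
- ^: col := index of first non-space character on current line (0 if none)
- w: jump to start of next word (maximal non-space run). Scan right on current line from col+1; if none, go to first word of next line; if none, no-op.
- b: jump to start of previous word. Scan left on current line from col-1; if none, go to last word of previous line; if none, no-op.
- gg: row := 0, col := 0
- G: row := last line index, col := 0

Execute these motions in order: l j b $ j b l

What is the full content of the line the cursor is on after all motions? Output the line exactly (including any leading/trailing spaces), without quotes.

After 1 (l): row=0 col=1 char='i'
After 2 (j): row=1 col=1 char='n'
After 3 (b): row=1 col=0 char='o'
After 4 ($): row=1 col=7 char='e'
After 5 (j): row=2 col=7 char='y'
After 6 (b): row=2 col=4 char='g'
After 7 (l): row=2 col=5 char='r'

Answer: dog grey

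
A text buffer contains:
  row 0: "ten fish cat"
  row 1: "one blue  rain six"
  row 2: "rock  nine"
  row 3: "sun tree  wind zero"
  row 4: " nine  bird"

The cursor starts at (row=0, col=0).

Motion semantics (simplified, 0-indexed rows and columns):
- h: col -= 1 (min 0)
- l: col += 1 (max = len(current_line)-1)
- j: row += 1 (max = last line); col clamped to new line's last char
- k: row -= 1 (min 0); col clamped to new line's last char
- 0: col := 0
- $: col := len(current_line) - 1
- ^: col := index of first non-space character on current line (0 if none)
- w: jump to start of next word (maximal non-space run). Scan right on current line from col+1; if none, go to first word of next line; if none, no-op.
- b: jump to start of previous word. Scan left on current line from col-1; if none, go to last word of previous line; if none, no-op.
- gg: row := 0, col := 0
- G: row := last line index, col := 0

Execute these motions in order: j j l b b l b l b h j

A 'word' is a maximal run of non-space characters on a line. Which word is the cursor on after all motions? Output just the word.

Answer: nine

Derivation:
After 1 (j): row=1 col=0 char='o'
After 2 (j): row=2 col=0 char='r'
After 3 (l): row=2 col=1 char='o'
After 4 (b): row=2 col=0 char='r'
After 5 (b): row=1 col=15 char='s'
After 6 (l): row=1 col=16 char='i'
After 7 (b): row=1 col=15 char='s'
After 8 (l): row=1 col=16 char='i'
After 9 (b): row=1 col=15 char='s'
After 10 (h): row=1 col=14 char='_'
After 11 (j): row=2 col=9 char='e'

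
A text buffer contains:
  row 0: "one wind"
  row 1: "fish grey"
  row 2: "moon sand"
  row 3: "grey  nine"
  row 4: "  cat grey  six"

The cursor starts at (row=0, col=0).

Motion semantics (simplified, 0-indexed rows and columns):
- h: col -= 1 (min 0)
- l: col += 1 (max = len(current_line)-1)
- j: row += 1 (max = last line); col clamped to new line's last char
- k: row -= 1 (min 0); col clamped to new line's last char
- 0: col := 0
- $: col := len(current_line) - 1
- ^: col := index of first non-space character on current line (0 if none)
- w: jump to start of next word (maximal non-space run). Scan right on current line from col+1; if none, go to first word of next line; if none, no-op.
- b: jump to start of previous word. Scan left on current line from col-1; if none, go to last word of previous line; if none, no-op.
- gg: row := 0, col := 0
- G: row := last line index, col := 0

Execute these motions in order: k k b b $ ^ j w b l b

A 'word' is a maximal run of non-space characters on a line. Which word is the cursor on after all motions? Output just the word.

Answer: fish

Derivation:
After 1 (k): row=0 col=0 char='o'
After 2 (k): row=0 col=0 char='o'
After 3 (b): row=0 col=0 char='o'
After 4 (b): row=0 col=0 char='o'
After 5 ($): row=0 col=7 char='d'
After 6 (^): row=0 col=0 char='o'
After 7 (j): row=1 col=0 char='f'
After 8 (w): row=1 col=5 char='g'
After 9 (b): row=1 col=0 char='f'
After 10 (l): row=1 col=1 char='i'
After 11 (b): row=1 col=0 char='f'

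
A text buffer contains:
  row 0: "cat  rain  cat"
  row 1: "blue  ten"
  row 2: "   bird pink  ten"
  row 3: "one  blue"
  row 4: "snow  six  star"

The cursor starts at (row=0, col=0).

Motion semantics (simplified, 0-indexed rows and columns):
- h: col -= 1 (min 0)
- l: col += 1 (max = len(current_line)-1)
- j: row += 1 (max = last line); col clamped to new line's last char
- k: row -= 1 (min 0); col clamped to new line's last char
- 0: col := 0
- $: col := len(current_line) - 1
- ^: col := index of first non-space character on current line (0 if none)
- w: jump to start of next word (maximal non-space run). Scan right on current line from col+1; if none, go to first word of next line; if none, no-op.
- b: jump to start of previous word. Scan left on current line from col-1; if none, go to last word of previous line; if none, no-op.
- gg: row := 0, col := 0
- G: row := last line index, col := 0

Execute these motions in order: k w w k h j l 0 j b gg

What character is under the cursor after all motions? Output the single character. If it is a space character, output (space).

Answer: c

Derivation:
After 1 (k): row=0 col=0 char='c'
After 2 (w): row=0 col=5 char='r'
After 3 (w): row=0 col=11 char='c'
After 4 (k): row=0 col=11 char='c'
After 5 (h): row=0 col=10 char='_'
After 6 (j): row=1 col=8 char='n'
After 7 (l): row=1 col=8 char='n'
After 8 (0): row=1 col=0 char='b'
After 9 (j): row=2 col=0 char='_'
After 10 (b): row=1 col=6 char='t'
After 11 (gg): row=0 col=0 char='c'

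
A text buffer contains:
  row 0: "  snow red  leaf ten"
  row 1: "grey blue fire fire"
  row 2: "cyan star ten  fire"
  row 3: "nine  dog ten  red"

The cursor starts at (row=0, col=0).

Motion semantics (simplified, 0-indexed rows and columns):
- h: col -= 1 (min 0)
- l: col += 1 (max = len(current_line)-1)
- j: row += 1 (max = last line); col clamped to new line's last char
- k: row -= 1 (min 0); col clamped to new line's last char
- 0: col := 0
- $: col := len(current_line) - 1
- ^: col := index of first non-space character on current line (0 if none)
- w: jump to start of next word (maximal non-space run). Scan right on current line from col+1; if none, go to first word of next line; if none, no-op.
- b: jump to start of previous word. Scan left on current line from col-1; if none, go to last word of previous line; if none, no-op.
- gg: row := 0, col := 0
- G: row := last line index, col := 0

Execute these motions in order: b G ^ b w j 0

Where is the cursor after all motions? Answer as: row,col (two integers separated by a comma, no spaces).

After 1 (b): row=0 col=0 char='_'
After 2 (G): row=3 col=0 char='n'
After 3 (^): row=3 col=0 char='n'
After 4 (b): row=2 col=15 char='f'
After 5 (w): row=3 col=0 char='n'
After 6 (j): row=3 col=0 char='n'
After 7 (0): row=3 col=0 char='n'

Answer: 3,0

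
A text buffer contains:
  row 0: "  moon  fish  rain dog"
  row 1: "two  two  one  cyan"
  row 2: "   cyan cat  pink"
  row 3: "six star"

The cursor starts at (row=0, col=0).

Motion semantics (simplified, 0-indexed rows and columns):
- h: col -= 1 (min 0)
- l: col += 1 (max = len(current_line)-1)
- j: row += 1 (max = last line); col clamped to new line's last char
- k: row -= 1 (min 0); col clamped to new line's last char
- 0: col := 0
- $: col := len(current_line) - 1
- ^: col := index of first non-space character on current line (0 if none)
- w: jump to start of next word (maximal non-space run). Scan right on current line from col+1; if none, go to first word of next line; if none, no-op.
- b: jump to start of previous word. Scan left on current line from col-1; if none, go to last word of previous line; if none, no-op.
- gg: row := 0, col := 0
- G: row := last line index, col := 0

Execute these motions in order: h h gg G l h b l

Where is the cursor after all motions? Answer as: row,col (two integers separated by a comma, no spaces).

After 1 (h): row=0 col=0 char='_'
After 2 (h): row=0 col=0 char='_'
After 3 (gg): row=0 col=0 char='_'
After 4 (G): row=3 col=0 char='s'
After 5 (l): row=3 col=1 char='i'
After 6 (h): row=3 col=0 char='s'
After 7 (b): row=2 col=13 char='p'
After 8 (l): row=2 col=14 char='i'

Answer: 2,14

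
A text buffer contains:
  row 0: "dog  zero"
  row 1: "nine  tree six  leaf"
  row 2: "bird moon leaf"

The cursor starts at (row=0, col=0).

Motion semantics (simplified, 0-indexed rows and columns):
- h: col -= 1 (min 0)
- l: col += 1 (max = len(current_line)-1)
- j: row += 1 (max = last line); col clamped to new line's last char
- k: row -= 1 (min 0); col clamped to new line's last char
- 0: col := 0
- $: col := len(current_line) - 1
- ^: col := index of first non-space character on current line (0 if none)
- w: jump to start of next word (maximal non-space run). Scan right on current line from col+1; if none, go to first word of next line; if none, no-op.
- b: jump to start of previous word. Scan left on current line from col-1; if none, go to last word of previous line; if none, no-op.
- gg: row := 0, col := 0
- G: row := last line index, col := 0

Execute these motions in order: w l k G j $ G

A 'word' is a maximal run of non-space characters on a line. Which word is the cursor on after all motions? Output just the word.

Answer: bird

Derivation:
After 1 (w): row=0 col=5 char='z'
After 2 (l): row=0 col=6 char='e'
After 3 (k): row=0 col=6 char='e'
After 4 (G): row=2 col=0 char='b'
After 5 (j): row=2 col=0 char='b'
After 6 ($): row=2 col=13 char='f'
After 7 (G): row=2 col=0 char='b'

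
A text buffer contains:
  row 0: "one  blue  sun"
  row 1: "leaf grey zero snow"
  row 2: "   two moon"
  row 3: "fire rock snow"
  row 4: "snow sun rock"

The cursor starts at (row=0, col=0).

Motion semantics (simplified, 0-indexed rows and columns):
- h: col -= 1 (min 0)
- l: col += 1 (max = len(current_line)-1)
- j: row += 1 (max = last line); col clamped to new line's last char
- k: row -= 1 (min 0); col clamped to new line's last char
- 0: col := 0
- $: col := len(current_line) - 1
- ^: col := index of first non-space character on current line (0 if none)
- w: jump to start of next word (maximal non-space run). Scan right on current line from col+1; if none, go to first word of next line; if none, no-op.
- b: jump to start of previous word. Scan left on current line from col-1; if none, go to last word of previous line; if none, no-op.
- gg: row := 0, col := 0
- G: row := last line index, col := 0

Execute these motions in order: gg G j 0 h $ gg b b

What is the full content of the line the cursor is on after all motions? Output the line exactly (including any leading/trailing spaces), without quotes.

Answer: one  blue  sun

Derivation:
After 1 (gg): row=0 col=0 char='o'
After 2 (G): row=4 col=0 char='s'
After 3 (j): row=4 col=0 char='s'
After 4 (0): row=4 col=0 char='s'
After 5 (h): row=4 col=0 char='s'
After 6 ($): row=4 col=12 char='k'
After 7 (gg): row=0 col=0 char='o'
After 8 (b): row=0 col=0 char='o'
After 9 (b): row=0 col=0 char='o'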